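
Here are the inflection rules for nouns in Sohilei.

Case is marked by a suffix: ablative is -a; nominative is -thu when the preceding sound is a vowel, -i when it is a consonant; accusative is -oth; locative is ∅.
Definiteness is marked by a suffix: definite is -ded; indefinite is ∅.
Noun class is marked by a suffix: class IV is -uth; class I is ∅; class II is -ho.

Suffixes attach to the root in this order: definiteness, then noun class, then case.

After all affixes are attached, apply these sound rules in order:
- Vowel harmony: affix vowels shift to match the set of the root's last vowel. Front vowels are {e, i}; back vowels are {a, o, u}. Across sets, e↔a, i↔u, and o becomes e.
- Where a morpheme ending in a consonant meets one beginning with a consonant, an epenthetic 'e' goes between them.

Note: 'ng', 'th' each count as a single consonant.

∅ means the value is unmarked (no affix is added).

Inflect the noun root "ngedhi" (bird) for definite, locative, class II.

Attach definiteness definite -ded → ngedhided.
Attach noun class class II -ho → ngedhidedho.
case = locative: zero marking, form stays ngedhidedho.
Apply vowel harmony: ngedhidedho → ngedhidedhe.
Apply epenthesis: ngedhidedhe → ngedhidedehe.

ngedhidedehe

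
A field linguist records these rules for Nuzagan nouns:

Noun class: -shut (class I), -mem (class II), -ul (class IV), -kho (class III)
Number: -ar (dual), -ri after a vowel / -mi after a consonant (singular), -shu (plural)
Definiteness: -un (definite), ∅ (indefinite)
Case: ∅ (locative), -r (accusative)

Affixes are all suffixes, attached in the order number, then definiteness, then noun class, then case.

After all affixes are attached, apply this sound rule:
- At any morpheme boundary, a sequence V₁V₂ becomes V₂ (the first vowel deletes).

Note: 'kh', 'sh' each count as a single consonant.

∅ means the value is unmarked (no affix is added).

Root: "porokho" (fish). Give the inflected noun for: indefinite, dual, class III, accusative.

Attach number dual -ar → porokhoar.
definiteness = indefinite: zero marking, form stays porokhoar.
Attach noun class class III -kho → porokhoarkho.
Attach case accusative -r → porokhoarkhor.
Apply vowel deletion: porokhoarkhor → porokharkhor.

porokharkhor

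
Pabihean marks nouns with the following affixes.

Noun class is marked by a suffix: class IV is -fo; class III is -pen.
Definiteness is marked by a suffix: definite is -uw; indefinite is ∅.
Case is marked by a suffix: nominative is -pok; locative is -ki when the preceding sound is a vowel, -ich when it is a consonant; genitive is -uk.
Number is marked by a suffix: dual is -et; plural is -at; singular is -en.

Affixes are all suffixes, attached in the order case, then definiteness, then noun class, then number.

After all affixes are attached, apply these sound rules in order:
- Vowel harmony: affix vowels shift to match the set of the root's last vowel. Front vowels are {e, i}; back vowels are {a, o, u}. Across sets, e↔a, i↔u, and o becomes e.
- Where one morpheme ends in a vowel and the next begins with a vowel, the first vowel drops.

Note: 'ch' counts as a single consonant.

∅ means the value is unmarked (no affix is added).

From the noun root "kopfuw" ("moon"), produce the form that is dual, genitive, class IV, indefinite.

kopfuwukfat

Attach case genitive -uk → kopfuwuk.
definiteness = indefinite: zero marking, form stays kopfuwuk.
Attach noun class class IV -fo → kopfuwukfo.
Attach number dual -et → kopfuwukfoet.
Apply vowel harmony: kopfuwukfoet → kopfuwukfoat.
Apply vowel deletion: kopfuwukfoat → kopfuwukfat.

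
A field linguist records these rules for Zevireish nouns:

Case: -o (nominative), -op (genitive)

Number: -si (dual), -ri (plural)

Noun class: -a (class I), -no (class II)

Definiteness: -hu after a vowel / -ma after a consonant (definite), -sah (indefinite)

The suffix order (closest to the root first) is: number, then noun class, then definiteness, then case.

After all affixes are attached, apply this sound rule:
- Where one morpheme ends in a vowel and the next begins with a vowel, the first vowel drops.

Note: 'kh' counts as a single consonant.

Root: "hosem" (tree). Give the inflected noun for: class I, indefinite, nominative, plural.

Attach number plural -ri → hosemri.
Attach noun class class I -a → hosemria.
Attach definiteness indefinite -sah → hosemriasah.
Attach case nominative -o → hosemriasaho.
Apply vowel deletion: hosemriasaho → hosemrasaho.

hosemrasaho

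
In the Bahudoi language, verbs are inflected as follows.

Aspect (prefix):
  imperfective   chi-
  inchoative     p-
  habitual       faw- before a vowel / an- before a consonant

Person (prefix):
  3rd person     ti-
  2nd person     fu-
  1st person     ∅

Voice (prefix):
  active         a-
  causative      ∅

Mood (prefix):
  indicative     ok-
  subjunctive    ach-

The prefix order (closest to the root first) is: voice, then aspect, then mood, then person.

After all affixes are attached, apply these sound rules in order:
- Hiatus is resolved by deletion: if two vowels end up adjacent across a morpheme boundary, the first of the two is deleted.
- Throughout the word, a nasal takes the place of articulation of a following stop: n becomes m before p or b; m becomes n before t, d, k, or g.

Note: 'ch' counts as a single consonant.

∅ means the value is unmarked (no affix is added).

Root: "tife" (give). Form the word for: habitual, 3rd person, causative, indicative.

voice = causative: zero marking, form stays tife.
Attach aspect habitual an- (before consonant 't') → antife.
Attach mood indicative ok- → okantife.
Attach person 3rd person ti- → tiokantife.
Apply vowel deletion: tiokantife → tokantife.
Nasal assimilation: no change.

tokantife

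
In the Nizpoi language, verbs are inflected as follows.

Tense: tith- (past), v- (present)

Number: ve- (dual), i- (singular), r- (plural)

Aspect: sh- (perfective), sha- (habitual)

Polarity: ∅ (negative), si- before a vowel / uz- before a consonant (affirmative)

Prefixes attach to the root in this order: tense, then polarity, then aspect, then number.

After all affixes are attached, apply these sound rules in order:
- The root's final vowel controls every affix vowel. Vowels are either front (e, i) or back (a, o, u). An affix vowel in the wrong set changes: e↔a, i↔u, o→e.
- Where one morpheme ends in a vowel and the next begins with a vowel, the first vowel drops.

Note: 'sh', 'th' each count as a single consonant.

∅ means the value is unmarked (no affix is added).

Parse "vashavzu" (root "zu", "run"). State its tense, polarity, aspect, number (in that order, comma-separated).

Segment: ve-sha-v-zu.
tense: v- → present.
polarity: ∅ → negative.
aspect: sha- → habitual.
number: ve- → dual.

present, negative, habitual, dual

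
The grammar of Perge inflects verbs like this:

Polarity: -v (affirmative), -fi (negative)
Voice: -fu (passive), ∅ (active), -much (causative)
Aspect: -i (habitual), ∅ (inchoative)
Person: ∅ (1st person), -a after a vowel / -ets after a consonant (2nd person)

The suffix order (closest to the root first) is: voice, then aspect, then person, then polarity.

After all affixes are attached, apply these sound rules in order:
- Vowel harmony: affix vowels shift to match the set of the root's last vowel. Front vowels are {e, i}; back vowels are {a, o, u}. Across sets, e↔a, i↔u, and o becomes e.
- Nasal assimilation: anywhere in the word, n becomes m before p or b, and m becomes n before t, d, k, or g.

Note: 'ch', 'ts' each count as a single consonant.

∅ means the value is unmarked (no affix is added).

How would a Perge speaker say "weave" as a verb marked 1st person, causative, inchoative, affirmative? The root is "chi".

chimichv

Attach voice causative -much → chimuch.
aspect = inchoative: zero marking, form stays chimuch.
person = 1st person: zero marking, form stays chimuch.
Attach polarity affirmative -v → chimuchv.
Apply vowel harmony: chimuchv → chimichv.
Nasal assimilation: no change.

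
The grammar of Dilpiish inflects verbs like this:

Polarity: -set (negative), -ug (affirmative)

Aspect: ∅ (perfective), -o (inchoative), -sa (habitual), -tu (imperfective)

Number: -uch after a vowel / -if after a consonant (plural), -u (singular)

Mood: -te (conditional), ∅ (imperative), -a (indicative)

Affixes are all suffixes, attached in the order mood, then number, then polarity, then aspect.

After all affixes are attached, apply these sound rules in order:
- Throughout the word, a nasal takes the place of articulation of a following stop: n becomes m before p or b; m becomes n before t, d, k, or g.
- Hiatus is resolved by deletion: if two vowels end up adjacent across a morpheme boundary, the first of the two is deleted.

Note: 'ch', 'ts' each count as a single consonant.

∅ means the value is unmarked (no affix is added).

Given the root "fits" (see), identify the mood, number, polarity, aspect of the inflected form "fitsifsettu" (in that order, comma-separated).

imperative, plural, negative, imperfective

Segment: fits-if-set-tu.
mood: ∅ → imperative.
number: -uch/if → plural.
polarity: -set → negative.
aspect: -tu → imperfective.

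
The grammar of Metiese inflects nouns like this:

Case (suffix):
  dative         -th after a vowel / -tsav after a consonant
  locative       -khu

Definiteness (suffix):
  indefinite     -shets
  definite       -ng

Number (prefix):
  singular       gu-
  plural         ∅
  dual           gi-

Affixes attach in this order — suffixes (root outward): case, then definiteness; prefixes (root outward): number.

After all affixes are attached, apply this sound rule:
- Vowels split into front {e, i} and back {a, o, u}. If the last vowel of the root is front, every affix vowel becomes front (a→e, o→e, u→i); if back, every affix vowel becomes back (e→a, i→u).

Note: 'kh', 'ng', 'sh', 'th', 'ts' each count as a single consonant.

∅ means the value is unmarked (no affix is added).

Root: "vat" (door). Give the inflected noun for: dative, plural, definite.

Attach case dative -tsav (after consonant 't') → vattsav.
number = plural: zero marking, form stays vattsav.
Attach definiteness definite -ng → vattsavng.
Vowel harmony: no change.

vattsavng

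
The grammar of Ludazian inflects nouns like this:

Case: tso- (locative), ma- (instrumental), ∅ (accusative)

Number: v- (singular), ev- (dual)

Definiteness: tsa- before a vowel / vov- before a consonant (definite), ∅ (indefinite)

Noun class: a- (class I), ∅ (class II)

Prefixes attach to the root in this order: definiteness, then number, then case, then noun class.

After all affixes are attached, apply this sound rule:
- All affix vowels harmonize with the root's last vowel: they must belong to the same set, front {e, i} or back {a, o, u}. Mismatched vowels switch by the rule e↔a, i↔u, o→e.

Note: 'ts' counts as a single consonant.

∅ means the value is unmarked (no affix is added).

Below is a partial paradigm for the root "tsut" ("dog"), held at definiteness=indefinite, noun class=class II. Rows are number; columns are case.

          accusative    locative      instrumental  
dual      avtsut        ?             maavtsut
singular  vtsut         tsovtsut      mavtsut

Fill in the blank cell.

tsoavtsut

definiteness = indefinite: zero marking, form stays tsut.
Attach number dual ev- → evtsut.
Attach case locative tso- → tsoevtsut.
noun class = class II: zero marking, form stays tsoevtsut.
Apply vowel harmony: tsoevtsut → tsoavtsut.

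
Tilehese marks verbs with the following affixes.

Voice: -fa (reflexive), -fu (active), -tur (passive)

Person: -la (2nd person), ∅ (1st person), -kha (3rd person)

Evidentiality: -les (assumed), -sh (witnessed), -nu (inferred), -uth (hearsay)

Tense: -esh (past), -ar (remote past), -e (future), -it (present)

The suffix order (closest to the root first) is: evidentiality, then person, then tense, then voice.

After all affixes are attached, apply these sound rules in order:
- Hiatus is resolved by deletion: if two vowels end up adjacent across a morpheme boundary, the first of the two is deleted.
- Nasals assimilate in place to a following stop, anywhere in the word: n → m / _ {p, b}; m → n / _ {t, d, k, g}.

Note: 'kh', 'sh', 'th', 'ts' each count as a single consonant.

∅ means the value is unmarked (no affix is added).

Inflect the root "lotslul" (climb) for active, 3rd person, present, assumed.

Attach evidentiality assumed -les → lotslulles.
Attach person 3rd person -kha → lotslulleskha.
Attach tense present -it → lotslulleskhait.
Attach voice active -fu → lotslulleskhaitfu.
Apply vowel deletion: lotslulleskhaitfu → lotslulleskhitfu.
Nasal assimilation: no change.

lotslulleskhitfu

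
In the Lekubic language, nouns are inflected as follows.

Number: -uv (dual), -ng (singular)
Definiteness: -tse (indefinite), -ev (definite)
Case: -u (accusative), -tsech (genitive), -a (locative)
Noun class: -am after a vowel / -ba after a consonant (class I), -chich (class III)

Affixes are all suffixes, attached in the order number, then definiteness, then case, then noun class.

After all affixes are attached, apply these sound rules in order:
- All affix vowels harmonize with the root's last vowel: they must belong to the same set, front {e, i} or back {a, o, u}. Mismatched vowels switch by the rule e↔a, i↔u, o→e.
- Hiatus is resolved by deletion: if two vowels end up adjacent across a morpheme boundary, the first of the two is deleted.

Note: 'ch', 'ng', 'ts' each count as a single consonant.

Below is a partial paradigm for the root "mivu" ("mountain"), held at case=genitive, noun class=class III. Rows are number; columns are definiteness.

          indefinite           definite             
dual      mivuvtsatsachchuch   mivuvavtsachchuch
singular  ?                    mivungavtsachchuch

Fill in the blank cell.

Attach number singular -ng → mivung.
Attach definiteness indefinite -tse → mivungtse.
Attach case genitive -tsech → mivungtsetsech.
Attach noun class class III -chich → mivungtsetsechchich.
Apply vowel harmony: mivungtsetsechchich → mivungtsatsachchuch.
Vowel deletion: no change.

mivungtsatsachchuch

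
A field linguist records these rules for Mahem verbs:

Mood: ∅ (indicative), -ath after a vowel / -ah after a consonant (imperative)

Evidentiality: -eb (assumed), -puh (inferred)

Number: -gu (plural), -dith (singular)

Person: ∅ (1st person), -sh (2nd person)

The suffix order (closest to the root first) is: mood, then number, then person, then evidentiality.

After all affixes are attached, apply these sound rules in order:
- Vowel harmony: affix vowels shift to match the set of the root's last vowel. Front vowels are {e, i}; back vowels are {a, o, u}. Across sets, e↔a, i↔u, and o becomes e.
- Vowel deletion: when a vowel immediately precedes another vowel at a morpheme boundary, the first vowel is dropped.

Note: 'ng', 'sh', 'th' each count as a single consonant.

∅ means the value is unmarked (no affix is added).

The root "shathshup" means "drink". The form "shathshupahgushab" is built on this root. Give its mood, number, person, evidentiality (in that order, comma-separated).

Segment: shathshup-ah-gu-sh-eb.
mood: -ath/ah → imperative.
number: -gu → plural.
person: -sh → 2nd person.
evidentiality: -eb → assumed.

imperative, plural, 2nd person, assumed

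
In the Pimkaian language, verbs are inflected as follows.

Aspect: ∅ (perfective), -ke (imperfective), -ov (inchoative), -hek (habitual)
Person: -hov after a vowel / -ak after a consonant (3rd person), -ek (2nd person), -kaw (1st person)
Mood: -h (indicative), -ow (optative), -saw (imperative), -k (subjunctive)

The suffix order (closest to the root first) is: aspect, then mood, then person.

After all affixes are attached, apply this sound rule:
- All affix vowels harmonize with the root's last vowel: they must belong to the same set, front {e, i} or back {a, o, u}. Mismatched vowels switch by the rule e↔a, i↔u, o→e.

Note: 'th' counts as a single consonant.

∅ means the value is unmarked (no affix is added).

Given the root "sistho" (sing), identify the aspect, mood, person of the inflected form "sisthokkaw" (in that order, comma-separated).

perfective, subjunctive, 1st person

Segment: sistho-k-kaw.
aspect: ∅ → perfective.
mood: -k → subjunctive.
person: -kaw → 1st person.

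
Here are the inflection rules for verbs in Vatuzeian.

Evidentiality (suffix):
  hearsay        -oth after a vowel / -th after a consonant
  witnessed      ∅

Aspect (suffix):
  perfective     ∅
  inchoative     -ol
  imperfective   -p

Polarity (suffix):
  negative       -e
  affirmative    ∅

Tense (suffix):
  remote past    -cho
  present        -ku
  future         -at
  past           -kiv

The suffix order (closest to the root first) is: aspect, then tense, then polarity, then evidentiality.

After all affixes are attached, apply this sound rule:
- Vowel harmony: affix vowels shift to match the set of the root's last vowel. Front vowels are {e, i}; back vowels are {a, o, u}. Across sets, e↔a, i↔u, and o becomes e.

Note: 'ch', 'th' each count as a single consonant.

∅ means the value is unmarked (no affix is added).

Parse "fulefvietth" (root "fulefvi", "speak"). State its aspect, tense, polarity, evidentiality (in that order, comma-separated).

perfective, future, affirmative, hearsay

Segment: fulefvi-at-th.
aspect: ∅ → perfective.
tense: -at → future.
polarity: ∅ → affirmative.
evidentiality: -oth/th → hearsay.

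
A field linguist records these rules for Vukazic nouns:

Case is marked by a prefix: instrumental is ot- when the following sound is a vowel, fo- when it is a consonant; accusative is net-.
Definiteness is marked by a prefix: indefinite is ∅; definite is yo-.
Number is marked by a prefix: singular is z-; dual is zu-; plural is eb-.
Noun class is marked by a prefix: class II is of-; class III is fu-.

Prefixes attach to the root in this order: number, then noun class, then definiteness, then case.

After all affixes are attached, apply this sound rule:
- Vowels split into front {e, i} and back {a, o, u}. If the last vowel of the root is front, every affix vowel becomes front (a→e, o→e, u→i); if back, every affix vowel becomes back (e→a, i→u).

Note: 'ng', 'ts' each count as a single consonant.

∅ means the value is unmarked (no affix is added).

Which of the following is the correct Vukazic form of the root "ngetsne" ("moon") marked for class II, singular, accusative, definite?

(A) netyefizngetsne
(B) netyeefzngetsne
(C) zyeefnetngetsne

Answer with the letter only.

B

Attach number singular z- → zngetsne.
Attach noun class class II of- → ofzngetsne.
Attach definiteness definite yo- → yoofzngetsne.
Attach case accusative net- → netyoofzngetsne.
Apply vowel harmony: netyoofzngetsne → netyeefzngetsne.
So the correct form is netyeefzngetsne, option (B).
(C) zyeefnetngetsne is wrong: it has the affixes in the wrong order.
(A) netyefizngetsne is wrong: it uses class III instead of class II for noun class.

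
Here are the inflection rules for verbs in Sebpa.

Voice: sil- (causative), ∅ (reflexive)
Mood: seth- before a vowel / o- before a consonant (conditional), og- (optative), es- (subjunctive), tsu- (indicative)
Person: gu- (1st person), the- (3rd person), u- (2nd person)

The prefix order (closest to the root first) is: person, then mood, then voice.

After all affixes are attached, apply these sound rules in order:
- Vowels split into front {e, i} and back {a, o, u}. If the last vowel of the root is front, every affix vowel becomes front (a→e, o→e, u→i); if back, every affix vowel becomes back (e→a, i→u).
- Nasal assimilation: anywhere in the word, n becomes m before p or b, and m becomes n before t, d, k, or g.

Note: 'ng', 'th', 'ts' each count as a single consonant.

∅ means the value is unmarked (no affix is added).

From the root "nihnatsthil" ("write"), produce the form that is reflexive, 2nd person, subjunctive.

Attach person 2nd person u- → unihnatsthil.
Attach mood subjunctive es- → esunihnatsthil.
voice = reflexive: zero marking, form stays esunihnatsthil.
Apply vowel harmony: esunihnatsthil → esinihnatsthil.
Nasal assimilation: no change.

esinihnatsthil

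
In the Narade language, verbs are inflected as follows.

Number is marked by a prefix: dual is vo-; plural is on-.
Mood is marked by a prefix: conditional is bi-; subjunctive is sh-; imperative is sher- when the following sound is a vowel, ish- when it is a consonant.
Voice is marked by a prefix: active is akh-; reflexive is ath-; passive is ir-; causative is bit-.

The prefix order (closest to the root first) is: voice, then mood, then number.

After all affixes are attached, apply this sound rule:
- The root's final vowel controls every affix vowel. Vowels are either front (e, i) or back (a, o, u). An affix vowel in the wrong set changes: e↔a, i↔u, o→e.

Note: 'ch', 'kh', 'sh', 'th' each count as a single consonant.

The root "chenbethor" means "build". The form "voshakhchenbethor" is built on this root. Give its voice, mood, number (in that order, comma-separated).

active, subjunctive, dual

Segment: vo-sh-akh-chenbethor.
voice: akh- → active.
mood: sh- → subjunctive.
number: vo- → dual.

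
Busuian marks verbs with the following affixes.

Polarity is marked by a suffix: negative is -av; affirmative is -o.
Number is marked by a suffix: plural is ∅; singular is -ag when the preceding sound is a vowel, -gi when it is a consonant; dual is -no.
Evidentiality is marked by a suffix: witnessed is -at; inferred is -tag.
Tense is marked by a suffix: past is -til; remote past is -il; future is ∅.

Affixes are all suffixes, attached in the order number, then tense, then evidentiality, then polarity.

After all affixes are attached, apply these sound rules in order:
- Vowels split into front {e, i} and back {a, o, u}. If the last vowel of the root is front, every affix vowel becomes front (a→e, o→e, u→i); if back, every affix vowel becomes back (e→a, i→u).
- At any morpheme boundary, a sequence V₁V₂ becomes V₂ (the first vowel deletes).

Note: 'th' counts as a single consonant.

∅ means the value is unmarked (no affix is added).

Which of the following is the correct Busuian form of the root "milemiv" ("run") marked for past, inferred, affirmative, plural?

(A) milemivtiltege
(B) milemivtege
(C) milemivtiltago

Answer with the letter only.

A

number = plural: zero marking, form stays milemiv.
Attach tense past -til → milemivtil.
Attach evidentiality inferred -tag → milemivtiltag.
Attach polarity affirmative -o → milemivtiltago.
Apply vowel harmony: milemivtiltago → milemivtiltege.
Vowel deletion: no change.
So the correct form is milemivtiltege, option (A).
(B) milemivtege is wrong: it uses future instead of past for tense.
(C) milemivtiltago is wrong: it fails to apply the sound rule(s).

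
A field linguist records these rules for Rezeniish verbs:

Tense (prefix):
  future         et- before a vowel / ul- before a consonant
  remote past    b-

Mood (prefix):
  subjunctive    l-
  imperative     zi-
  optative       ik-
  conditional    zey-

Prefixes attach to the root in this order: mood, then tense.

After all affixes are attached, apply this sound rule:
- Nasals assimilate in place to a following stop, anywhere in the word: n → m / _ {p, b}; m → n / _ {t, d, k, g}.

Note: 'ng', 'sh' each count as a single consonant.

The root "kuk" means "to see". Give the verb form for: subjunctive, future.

Attach mood subjunctive l- → lkuk.
Attach tense future ul- (before consonant 'l') → ullkuk.
Nasal assimilation: no change.

ullkuk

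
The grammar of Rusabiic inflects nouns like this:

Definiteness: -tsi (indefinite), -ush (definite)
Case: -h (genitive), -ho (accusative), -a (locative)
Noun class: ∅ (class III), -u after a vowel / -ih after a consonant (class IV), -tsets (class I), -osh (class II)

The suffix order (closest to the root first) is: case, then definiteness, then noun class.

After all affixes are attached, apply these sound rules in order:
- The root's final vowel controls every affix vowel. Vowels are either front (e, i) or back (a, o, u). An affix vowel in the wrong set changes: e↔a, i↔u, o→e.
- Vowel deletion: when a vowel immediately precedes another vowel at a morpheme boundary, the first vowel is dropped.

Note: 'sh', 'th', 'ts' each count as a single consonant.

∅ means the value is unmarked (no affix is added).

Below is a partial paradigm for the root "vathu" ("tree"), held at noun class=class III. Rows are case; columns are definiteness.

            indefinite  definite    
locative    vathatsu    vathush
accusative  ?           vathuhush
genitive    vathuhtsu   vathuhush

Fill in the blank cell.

vathuhotsu

Attach case accusative -ho → vathuho.
Attach definiteness indefinite -tsi → vathuhotsi.
noun class = class III: zero marking, form stays vathuhotsi.
Apply vowel harmony: vathuhotsi → vathuhotsu.
Vowel deletion: no change.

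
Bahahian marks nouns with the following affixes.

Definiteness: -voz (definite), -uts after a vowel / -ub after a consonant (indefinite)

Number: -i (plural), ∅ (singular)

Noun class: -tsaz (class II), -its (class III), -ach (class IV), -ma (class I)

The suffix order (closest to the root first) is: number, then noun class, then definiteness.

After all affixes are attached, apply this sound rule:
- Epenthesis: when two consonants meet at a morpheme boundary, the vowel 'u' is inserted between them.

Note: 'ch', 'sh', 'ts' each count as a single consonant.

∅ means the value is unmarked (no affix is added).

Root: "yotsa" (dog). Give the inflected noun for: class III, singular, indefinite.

number = singular: zero marking, form stays yotsa.
Attach noun class class III -its → yotsaits.
Attach definiteness indefinite -ub (after consonant 'ts') → yotsaitsub.
Epenthesis: no change.

yotsaitsub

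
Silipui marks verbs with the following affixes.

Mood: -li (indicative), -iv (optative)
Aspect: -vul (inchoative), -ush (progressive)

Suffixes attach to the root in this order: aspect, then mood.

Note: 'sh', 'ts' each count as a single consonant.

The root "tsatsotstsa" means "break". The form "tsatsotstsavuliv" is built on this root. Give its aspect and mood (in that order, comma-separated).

inchoative, optative

Segment: tsatsotstsa-vul-iv.
aspect: -vul → inchoative.
mood: -iv → optative.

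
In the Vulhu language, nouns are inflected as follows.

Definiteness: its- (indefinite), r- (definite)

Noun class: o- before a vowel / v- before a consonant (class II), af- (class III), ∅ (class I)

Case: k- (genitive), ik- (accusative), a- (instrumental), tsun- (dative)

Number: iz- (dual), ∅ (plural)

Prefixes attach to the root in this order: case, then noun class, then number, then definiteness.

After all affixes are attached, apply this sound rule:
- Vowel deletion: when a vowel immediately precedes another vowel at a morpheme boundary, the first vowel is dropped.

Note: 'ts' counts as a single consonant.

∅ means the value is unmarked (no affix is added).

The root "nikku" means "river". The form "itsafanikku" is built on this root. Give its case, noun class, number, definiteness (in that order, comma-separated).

instrumental, class III, plural, indefinite

Segment: its-af-a-nikku.
case: a- → instrumental.
noun class: af- → class III.
number: ∅ → plural.
definiteness: its- → indefinite.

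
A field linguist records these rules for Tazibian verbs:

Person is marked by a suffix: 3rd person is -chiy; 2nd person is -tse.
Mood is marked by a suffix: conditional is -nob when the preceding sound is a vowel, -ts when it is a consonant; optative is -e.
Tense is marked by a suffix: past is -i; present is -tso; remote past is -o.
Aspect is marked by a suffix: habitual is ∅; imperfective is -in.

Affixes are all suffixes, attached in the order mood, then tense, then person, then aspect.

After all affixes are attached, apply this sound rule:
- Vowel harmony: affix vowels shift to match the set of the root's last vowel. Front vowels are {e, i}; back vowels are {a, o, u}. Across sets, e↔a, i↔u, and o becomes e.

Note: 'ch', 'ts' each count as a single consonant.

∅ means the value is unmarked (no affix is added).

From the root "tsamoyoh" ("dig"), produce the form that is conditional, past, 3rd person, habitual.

Attach mood conditional -ts (after consonant 'h') → tsamoyohts.
Attach tense past -i → tsamoyohtsi.
Attach person 3rd person -chiy → tsamoyohtsichiy.
aspect = habitual: zero marking, form stays tsamoyohtsichiy.
Apply vowel harmony: tsamoyohtsichiy → tsamoyohtsuchuy.

tsamoyohtsuchuy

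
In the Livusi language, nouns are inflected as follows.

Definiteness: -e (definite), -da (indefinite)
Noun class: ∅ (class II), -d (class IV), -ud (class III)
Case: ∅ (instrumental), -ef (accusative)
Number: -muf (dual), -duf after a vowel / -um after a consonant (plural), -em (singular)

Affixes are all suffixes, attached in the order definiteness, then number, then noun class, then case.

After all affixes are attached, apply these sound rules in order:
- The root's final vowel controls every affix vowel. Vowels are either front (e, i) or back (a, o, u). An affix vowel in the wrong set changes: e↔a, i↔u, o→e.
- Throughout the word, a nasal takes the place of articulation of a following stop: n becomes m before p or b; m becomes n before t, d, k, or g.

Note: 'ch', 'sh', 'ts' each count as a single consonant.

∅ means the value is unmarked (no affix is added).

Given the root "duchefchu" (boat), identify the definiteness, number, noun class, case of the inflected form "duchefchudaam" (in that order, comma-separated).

indefinite, singular, class II, instrumental

Segment: duchefchu-da-em.
definiteness: -da → indefinite.
number: -em → singular.
noun class: ∅ → class II.
case: ∅ → instrumental.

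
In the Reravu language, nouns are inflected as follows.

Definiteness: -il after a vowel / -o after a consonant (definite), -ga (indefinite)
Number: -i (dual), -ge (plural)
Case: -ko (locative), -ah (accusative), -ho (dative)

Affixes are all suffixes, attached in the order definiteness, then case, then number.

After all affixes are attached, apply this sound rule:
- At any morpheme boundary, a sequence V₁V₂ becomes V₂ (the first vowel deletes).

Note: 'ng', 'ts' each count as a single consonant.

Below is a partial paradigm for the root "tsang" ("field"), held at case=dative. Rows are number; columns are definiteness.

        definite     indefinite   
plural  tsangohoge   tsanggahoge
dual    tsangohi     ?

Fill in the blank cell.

Attach definiteness indefinite -ga → tsangga.
Attach case dative -ho → tsanggaho.
Attach number dual -i → tsanggahoi.
Apply vowel deletion: tsanggahoi → tsanggahi.

tsanggahi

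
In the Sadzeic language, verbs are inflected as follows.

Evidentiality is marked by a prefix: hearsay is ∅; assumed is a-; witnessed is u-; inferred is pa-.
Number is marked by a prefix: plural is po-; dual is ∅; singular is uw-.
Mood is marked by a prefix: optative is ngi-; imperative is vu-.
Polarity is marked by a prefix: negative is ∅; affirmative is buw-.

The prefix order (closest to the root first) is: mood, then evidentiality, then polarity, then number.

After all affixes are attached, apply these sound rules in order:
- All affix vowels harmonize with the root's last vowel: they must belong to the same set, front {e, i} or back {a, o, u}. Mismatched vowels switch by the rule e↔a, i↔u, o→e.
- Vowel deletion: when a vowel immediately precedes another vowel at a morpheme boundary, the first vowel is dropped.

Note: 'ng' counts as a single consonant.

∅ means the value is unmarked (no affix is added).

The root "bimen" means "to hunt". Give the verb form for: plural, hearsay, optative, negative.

pengibimen

Attach mood optative ngi- → ngibimen.
evidentiality = hearsay: zero marking, form stays ngibimen.
polarity = negative: zero marking, form stays ngibimen.
Attach number plural po- → pongibimen.
Apply vowel harmony: pongibimen → pengibimen.
Vowel deletion: no change.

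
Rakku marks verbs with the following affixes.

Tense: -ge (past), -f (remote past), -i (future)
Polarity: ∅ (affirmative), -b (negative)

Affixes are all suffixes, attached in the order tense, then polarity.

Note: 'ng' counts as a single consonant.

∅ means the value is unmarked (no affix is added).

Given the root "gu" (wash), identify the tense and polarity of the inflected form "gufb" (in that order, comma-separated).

remote past, negative

Segment: gu-f-b.
tense: -f → remote past.
polarity: -b → negative.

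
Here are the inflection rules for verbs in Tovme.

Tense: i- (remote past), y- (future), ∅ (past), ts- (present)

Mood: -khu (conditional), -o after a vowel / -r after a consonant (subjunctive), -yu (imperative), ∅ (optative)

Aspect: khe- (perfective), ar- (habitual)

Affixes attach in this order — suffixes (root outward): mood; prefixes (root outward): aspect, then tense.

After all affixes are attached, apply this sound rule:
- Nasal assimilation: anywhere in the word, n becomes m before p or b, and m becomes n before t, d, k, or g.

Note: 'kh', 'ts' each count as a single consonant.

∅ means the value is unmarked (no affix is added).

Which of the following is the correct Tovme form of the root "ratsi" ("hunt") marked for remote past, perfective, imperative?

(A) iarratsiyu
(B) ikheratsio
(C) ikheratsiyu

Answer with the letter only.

C

Attach aspect perfective khe- → kheratsi.
Attach mood imperative -yu → kheratsiyu.
Attach tense remote past i- → ikheratsiyu.
Nasal assimilation: no change.
So the correct form is ikheratsiyu, option (C).
(A) iarratsiyu is wrong: it uses habitual instead of perfective for aspect.
(B) ikheratsio is wrong: it uses subjunctive instead of imperative for mood.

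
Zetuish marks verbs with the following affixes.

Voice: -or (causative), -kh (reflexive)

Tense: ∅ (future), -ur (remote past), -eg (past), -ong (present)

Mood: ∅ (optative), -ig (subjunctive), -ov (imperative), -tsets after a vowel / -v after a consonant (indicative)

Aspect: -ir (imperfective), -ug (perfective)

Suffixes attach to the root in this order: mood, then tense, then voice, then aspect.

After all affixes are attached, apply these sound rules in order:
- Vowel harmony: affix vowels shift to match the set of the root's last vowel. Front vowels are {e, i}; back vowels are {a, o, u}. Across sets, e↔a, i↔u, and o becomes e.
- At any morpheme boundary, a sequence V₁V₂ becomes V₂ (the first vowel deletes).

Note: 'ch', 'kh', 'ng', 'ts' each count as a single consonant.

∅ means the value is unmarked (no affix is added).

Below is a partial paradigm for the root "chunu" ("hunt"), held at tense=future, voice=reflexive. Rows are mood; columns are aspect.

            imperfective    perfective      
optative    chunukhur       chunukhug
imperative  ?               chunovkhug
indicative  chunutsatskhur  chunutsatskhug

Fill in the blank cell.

chunovkhur

Attach mood imperative -ov → chunuov.
tense = future: zero marking, form stays chunuov.
Attach voice reflexive -kh → chunuovkh.
Attach aspect imperfective -ir → chunuovkhir.
Apply vowel harmony: chunuovkhir → chunuovkhur.
Apply vowel deletion: chunuovkhur → chunovkhur.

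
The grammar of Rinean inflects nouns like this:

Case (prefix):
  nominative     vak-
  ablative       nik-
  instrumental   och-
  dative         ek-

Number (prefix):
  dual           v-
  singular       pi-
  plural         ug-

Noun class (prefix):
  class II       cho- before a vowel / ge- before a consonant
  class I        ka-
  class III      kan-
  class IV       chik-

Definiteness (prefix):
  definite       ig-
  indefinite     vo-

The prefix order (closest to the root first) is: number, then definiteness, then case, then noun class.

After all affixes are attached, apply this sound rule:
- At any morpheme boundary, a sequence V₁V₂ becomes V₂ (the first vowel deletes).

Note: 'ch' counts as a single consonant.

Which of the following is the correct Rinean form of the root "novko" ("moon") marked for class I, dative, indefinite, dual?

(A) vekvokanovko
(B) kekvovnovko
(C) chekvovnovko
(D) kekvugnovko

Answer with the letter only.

Attach number dual v- → vnovko.
Attach definiteness indefinite vo- → vovnovko.
Attach case dative ek- → ekvovnovko.
Attach noun class class I ka- → kaekvovnovko.
Apply vowel deletion: kaekvovnovko → kekvovnovko.
So the correct form is kekvovnovko, option (B).
(C) chekvovnovko is wrong: it uses class II instead of class I for noun class.
(A) vekvokanovko is wrong: it has the affixes in the wrong order.
(D) kekvugnovko is wrong: it uses plural instead of dual for number.

B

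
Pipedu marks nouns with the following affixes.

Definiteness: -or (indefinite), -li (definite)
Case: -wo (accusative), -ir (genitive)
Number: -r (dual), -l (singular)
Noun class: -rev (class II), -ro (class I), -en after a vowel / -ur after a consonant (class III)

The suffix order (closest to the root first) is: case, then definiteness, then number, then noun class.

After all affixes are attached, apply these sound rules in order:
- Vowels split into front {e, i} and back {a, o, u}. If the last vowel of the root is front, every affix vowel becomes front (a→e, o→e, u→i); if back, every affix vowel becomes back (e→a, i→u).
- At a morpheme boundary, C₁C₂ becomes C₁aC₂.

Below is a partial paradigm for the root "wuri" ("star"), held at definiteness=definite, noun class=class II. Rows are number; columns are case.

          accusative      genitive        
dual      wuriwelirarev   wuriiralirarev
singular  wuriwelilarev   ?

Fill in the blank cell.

wuriiralilarev

Attach case genitive -ir → wuriir.
Attach definiteness definite -li → wuriirli.
Attach number singular -l → wuriirlil.
Attach noun class class II -rev → wuriirlilrev.
Vowel harmony: no change.
Apply epenthesis: wuriirlilrev → wuriiralilarev.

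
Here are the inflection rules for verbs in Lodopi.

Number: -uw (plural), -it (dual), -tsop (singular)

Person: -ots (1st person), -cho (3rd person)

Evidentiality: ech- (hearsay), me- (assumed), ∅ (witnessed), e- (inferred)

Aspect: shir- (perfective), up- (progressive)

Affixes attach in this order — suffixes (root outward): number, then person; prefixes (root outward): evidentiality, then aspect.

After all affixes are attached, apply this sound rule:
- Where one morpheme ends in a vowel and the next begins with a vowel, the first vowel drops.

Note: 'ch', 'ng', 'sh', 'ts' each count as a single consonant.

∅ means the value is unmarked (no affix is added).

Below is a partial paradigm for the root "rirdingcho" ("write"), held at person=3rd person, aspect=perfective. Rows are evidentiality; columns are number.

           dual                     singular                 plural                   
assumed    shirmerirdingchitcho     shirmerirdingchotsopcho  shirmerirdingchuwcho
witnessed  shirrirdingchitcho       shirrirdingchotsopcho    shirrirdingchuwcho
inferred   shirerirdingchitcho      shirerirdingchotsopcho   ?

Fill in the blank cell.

Attach number plural -uw → rirdingchouw.
Attach person 3rd person -cho → rirdingchouwcho.
Attach evidentiality inferred e- → erirdingchouwcho.
Attach aspect perfective shir- → shirerirdingchouwcho.
Apply vowel deletion: shirerirdingchouwcho → shirerirdingchuwcho.

shirerirdingchuwcho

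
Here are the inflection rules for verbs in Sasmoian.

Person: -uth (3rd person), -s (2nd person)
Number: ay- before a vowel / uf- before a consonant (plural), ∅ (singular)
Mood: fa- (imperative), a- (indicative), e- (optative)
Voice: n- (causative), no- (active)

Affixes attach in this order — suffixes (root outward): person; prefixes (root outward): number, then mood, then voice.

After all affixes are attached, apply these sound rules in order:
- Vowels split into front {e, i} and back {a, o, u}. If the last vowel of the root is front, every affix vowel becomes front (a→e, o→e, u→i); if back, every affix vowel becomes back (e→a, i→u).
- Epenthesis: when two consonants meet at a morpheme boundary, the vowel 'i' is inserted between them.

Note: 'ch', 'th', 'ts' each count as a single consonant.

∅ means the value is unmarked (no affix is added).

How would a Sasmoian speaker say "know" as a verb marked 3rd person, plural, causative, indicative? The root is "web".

neifiwebith

Attach number plural uf- (before consonant 'w') → ufweb.
Attach mood indicative a- → aufweb.
Attach person 3rd person -uth → aufwebuth.
Attach voice causative n- → naufwebuth.
Apply vowel harmony: naufwebuth → neifwebith.
Apply epenthesis: neifwebith → neifiwebith.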